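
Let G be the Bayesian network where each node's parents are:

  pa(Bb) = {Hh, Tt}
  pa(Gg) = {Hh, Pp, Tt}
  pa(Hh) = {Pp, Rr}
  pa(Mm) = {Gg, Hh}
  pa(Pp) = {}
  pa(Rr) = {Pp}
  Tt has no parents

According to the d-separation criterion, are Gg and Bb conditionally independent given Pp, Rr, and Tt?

Enumerating the 5 paths from Gg to Bb and testing each for blocking by {Pp, Rr, Tt}:
Path 1: Gg ← Pp → Rr → Hh → Bb
  Pp is a fork here and Pp is conditioned on, so the path is blocked at Pp.
Path 2: Gg ← Pp → Hh → Bb
  Pp is a fork here and Pp is conditioned on, so the path is blocked at Pp.
Path 3: Gg ← Hh → Bb
  Hh is a fork and Hh is not conditioned on — no node blocks this path, so it is active.
Path 4: Gg → Mm ← Hh → Bb
  Mm is a collider here and neither Mm nor any of its descendants is conditioned on, so the collider stays closed — the path is blocked at Mm.
Path 5: Gg ← Tt → Bb
  Tt is a fork here and Tt is conditioned on, so the path is blocked at Tt.
Because an active path exists, Gg and Bb are not d-separated.

No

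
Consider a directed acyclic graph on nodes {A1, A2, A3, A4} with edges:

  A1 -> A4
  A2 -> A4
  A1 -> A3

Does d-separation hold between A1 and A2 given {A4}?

The only undirected path from A1 to A2 is:
  1. A1 → A4 ← A2 — A4:collider[open] ⇒ active
At least one path is unblocked, so d-separation fails.

No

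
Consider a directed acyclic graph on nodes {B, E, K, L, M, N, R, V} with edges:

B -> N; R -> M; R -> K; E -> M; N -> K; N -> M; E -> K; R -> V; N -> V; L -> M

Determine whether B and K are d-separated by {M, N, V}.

Yes

Enumerating the 5 paths from B to K and testing each for blocking by {M, N, V}:
Path 1: B → N → M ← R → K
  N is a chain here and N is conditioned on, so the path is blocked at N.
Path 2: B → N → M ← E → K
  N is a chain here and N is conditioned on, so the path is blocked at N.
Path 3: B → N → V ← R → M ← E → K
  N is a chain here and N is conditioned on, so the path is blocked at N.
Path 4: B → N → V ← R → K
  N is a chain here and N is conditioned on, so the path is blocked at N.
Path 5: B → N → K
  N is a chain here and N is conditioned on, so the path is blocked at N.
All paths are blocked; B ⊥ K | {M, N, V} holds.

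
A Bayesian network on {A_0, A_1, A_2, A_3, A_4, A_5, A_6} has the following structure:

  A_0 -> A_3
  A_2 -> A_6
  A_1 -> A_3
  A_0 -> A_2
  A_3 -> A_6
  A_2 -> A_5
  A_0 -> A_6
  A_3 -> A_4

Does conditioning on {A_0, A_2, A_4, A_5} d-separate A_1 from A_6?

No

Enumerating the 3 paths from A_1 to A_6 and testing each for blocking by {A_0, A_2, A_4, A_5}:
Path 1: A_1 → A_3 → A_6
  A_3 is a chain and A_3 is not conditioned on — no node blocks this path, so it is active.
Path 2: A_1 → A_3 ← A_0 → A_2 → A_6
  A_0 is a fork here and A_0 is conditioned on, so the path is blocked at A_0.
Path 3: A_1 → A_3 ← A_0 → A_6
  A_0 is a fork here and A_0 is conditioned on, so the path is blocked at A_0.
Since the path A_1 → A_3 → A_6 is active, A_1 and A_6 are not d-separated given {A_0, A_2, A_4, A_5}.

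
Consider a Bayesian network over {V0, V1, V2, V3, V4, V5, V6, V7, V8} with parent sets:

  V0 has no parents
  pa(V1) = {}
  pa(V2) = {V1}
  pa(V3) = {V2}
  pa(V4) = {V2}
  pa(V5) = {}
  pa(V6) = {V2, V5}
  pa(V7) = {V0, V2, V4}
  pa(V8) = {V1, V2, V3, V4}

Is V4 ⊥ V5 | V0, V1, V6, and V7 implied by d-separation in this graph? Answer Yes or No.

No — V4 and V5 are not d-separated given {V0, V1, V6, V7}.

Enumerating the 5 paths from V4 to V5 and testing each for blocking by {V0, V1, V6, V7}:
Path 1: V4 → V8 ← V3 ← V2 → V6 ← V5
  V8 is a collider here and neither V8 nor any of its descendants is conditioned on, so the collider stays closed — the path is blocked at V8.
Path 2: V4 → V8 ← V1 → V2 → V6 ← V5
  V8 is a collider here and neither V8 nor any of its descendants is conditioned on, so the collider stays closed — the path is blocked at V8.
Path 3: V4 → V8 ← V2 → V6 ← V5
  V8 is a collider here and neither V8 nor any of its descendants is conditioned on, so the collider stays closed — the path is blocked at V8.
Path 4: V4 → V7 ← V2 → V6 ← V5
  V7 is a collider and V7 is conditioned on, which opens it; V2 is a fork and V2 is not conditioned on; V6 is a collider and V6 is conditioned on, which opens it — no node blocks this path, so it is active.
Path 5: V4 ← V2 → V6 ← V5
  V2 is a fork and V2 is not conditioned on; V6 is a collider and V6 is conditioned on, which opens it — no node blocks this path, so it is active.
Because an active path exists, V4 and V5 are not d-separated.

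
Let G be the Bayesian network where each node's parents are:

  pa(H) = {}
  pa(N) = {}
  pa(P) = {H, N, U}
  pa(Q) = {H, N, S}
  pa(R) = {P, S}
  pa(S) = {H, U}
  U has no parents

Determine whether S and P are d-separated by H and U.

Yes

There are 6 undirected paths between S and P; checking each against the conditioning set {H, U}:
  1. S → Q ← N → P — Q:collider[blocks]; N:fork[open] ⇒ blocked
  2. S → Q ← H → P — Q:collider[blocks]; H:fork[blocks] ⇒ blocked
  3. S → R ← P — R:collider[blocks] ⇒ blocked
  4. S ← U → P — U:fork[blocks] ⇒ blocked
  5. S ← H → P — H:fork[blocks] ⇒ blocked
  6. S ← H → Q ← N → P — H:fork[blocks]; Q:collider[blocks]; N:fork[open] ⇒ blocked
Every path is blocked, so S and P are d-separated given {H, U}.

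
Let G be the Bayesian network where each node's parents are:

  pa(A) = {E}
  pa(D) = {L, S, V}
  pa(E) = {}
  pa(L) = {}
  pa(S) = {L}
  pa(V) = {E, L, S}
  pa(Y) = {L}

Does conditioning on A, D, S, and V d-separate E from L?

No

We examine all 5 paths between E and L:
Path 1: E → V ← L
  V is a collider and V is conditioned on, which opens it — no node blocks this path, so it is active.
Path 2: E → V ← S ← L
  S is a chain here and S is conditioned on, so the path is blocked at S.
Path 3: E → V ← S → D ← L
  S is a fork here and S is conditioned on, so the path is blocked at S.
Path 4: E → V → D ← L
  V is a chain here and V is conditioned on, so the path is blocked at V.
Path 5: E → V → D ← S ← L
  V is a chain here and V is conditioned on, so the path is blocked at V.
Because an active path exists, E and L are not d-separated.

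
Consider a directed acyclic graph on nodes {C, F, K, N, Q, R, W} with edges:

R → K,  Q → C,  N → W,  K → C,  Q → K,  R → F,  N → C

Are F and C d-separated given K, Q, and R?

Yes

Enumerating the 2 paths from F to C and testing each for blocking by {K, Q, R}:
Path 1: F ← R → K → C
  R is a fork here and R is conditioned on, so the path is blocked at R.
Path 2: F ← R → K ← Q → C
  R is a fork here and R is conditioned on, so the path is blocked at R.
All paths are blocked; F ⊥ C | {K, Q, R} holds.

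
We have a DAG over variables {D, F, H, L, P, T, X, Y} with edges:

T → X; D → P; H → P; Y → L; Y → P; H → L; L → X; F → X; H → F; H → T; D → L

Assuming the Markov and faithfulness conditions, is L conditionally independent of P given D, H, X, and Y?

There are 5 undirected paths between L and P; checking each against the conditioning set {D, H, X, Y}:
Path 1: L ← D → P
  D is a fork here and D is conditioned on, so the path is blocked at D.
Path 2: L → X ← T ← H → P
  H is a fork here and H is conditioned on, so the path is blocked at H.
Path 3: L → X ← F ← H → P
  H is a fork here and H is conditioned on, so the path is blocked at H.
Path 4: L ← H → P
  H is a fork here and H is conditioned on, so the path is blocked at H.
Path 5: L ← Y → P
  Y is a fork here and Y is conditioned on, so the path is blocked at Y.
All paths are blocked; L ⊥ P | {D, H, X, Y} holds.

Yes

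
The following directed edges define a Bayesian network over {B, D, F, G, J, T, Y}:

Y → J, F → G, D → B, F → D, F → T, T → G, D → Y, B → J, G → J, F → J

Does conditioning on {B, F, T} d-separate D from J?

Enumerating the 5 paths from D to J and testing each for blocking by {B, F, T}:
Path 1: D ← F → T → G → J
  F is a fork here and F is conditioned on, so the path is blocked at F.
Path 2: D ← F → G → J
  F is a fork here and F is conditioned on, so the path is blocked at F.
Path 3: D ← F → J
  F is a fork here and F is conditioned on, so the path is blocked at F.
Path 4: D → Y → J
  Y is a chain and Y is not conditioned on — no node blocks this path, so it is active.
Path 5: D → B → J
  B is a chain here and B is conditioned on, so the path is blocked at B.
Because an active path exists, D and J are not d-separated.

No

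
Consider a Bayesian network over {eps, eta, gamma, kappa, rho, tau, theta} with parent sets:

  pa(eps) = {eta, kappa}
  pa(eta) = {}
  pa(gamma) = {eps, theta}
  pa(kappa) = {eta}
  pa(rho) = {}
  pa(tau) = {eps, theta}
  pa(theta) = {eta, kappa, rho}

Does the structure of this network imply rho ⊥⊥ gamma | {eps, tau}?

No

6 paths connect rho and gamma; each must be blocked for d-separation to hold:
Path 1: rho → theta ← kappa → eps → gamma
  eps is a chain here and eps is conditioned on, so the path is blocked at eps.
Path 2: rho → theta ← kappa ← eta → eps → gamma
  eps is a chain here and eps is conditioned on, so the path is blocked at eps.
Path 3: rho → theta → tau ← eps → gamma
  eps is a fork here and eps is conditioned on, so the path is blocked at eps.
Path 4: rho → theta → gamma
  theta is a chain and theta is not conditioned on — no node blocks this path, so it is active.
Path 5: rho → theta ← eta → eps → gamma
  eps is a chain here and eps is conditioned on, so the path is blocked at eps.
Path 6: rho → theta ← eta → kappa → eps → gamma
  eps is a chain here and eps is conditioned on, so the path is blocked at eps.
Because an active path exists, rho and gamma are not d-separated.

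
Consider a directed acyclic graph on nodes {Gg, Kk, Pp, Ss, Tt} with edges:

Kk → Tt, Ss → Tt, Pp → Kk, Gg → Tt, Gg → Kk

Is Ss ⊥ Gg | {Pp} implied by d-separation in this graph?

Yes

Enumerating the 2 paths from Ss to Gg and testing each for blocking by {Pp}:
Path 1: Ss → Tt ← Gg
  Tt is a collider here and neither Tt nor any of its descendants is conditioned on, so the collider stays closed — the path is blocked at Tt.
Path 2: Ss → Tt ← Kk ← Gg
  Tt is a collider here and neither Tt nor any of its descendants is conditioned on, so the collider stays closed — the path is blocked at Tt.
Every path is blocked, so Ss and Gg are d-separated given {Pp}.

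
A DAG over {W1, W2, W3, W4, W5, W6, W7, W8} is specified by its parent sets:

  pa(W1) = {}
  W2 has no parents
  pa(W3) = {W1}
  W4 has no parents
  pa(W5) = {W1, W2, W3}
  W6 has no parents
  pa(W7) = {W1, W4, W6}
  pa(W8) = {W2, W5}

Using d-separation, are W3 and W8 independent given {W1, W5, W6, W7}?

Enumerating the 4 paths from W3 to W8 and testing each for blocking by {W1, W5, W6, W7}:
Path 1: W3 ← W1 → W5 → W8
  W1 is a fork here and W1 is conditioned on, so the path is blocked at W1.
Path 2: W3 ← W1 → W5 ← W2 → W8
  W1 is a fork here and W1 is conditioned on, so the path is blocked at W1.
Path 3: W3 → W5 → W8
  W5 is a chain here and W5 is conditioned on, so the path is blocked at W5.
Path 4: W3 → W5 ← W2 → W8
  W5 is a collider and W5 is conditioned on, which opens it; W2 is a fork and W2 is not conditioned on — no node blocks this path, so it is active.
At least one path is unblocked, so d-separation fails.

No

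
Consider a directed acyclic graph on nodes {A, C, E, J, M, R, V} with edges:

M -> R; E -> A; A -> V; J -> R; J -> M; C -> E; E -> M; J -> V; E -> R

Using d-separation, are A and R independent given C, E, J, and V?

There are 6 undirected paths between A and R; checking each against the conditioning set {C, E, J, V}:
Path 1: A ← E → R
  E is a fork here and E is conditioned on, so the path is blocked at E.
Path 2: A ← E → M → R
  E is a fork here and E is conditioned on, so the path is blocked at E.
Path 3: A ← E → M ← J → R
  E is a fork here and E is conditioned on, so the path is blocked at E.
Path 4: A → V ← J → R
  J is a fork here and J is conditioned on, so the path is blocked at J.
Path 5: A → V ← J → M → R
  J is a fork here and J is conditioned on, so the path is blocked at J.
Path 6: A → V ← J → M ← E → R
  J is a fork here and J is conditioned on, so the path is blocked at J.
Every path is blocked, so A and R are d-separated given {C, E, J, V}.

Yes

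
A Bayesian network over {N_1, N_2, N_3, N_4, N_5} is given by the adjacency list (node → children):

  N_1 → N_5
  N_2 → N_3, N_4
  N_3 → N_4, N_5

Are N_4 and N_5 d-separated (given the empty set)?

No

We examine all 2 paths between N_4 and N_5:
Path 1: N_4 ← N_2 → N_3 → N_5
  N_2 is a fork and N_2 is not conditioned on; N_3 is a chain and N_3 is not conditioned on — no node blocks this path, so it is active.
Path 2: N_4 ← N_3 → N_5
  N_3 is a fork and N_3 is not conditioned on — no node blocks this path, so it is active.
Since the path N_4 ← N_2 → N_3 → N_5 is active, N_4 and N_5 are not d-separated given ∅.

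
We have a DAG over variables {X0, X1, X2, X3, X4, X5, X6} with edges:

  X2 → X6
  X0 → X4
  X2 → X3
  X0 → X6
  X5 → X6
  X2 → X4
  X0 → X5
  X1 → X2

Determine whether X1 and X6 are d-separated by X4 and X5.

No — X1 and X6 are not d-separated given {X4, X5}.

3 paths connect X1 and X6; each must be blocked for d-separation to hold:
  1. X1 → X2 → X6 — X2:chain[open] ⇒ active
  2. X1 → X2 → X4 ← X0 → X6 — X2:chain[open]; X4:collider[open]; X0:fork[open] ⇒ active
  3. X1 → X2 → X4 ← X0 → X5 → X6 — X2:chain[open]; X4:collider[open]; X0:fork[open]; X5:chain[blocks] ⇒ blocked
At least one path is unblocked, so d-separation fails.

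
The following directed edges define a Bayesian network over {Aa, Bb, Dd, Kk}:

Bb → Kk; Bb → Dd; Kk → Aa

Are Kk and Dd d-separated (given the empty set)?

No

Only one path connects Kk and Dd:
Path 1: Kk ← Bb → Dd
  Bb is a fork and Bb is not conditioned on — no node blocks this path, so it is active.
Since the path Kk ← Bb → Dd is active, Kk and Dd are not d-separated given ∅.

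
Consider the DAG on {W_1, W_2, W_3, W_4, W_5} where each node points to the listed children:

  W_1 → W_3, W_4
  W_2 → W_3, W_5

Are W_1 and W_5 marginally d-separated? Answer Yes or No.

There is one path between W_1 and W_5:
Path 1: W_1 → W_3 ← W_2 → W_5
  W_3 is a collider here and neither W_3 nor any of its descendants is conditioned on, so the collider stays closed — the path is blocked at W_3.
Since every path is blocked, d-separation holds.

Yes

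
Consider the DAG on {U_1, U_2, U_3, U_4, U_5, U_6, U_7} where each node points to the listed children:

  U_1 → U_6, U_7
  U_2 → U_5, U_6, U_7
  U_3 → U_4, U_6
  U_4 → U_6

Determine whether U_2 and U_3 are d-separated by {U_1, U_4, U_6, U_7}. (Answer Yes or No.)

4 paths connect U_2 and U_3; each must be blocked for d-separation to hold:
Path 1: U_2 → U_6 ← U_4 ← U_3
  U_4 is a chain here and U_4 is conditioned on, so the path is blocked at U_4.
Path 2: U_2 → U_6 ← U_3
  U_6 is a collider and U_6 is conditioned on, which opens it — no node blocks this path, so it is active.
Path 3: U_2 → U_7 ← U_1 → U_6 ← U_4 ← U_3
  U_1 is a fork here and U_1 is conditioned on, so the path is blocked at U_1.
Path 4: U_2 → U_7 ← U_1 → U_6 ← U_3
  U_1 is a fork here and U_1 is conditioned on, so the path is blocked at U_1.
Because an active path exists, U_2 and U_3 are not d-separated.

No — U_2 and U_3 are not d-separated given {U_1, U_4, U_6, U_7}.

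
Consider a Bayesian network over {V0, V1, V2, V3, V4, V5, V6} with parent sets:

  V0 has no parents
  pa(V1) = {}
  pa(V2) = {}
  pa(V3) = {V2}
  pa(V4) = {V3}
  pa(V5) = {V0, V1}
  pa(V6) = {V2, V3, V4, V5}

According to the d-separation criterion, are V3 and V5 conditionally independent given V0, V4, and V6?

We examine all 3 paths between V3 and V5:
Path 1: V3 → V4 → V6 ← V5
  V4 is a chain here and V4 is conditioned on, so the path is blocked at V4.
Path 2: V3 ← V2 → V6 ← V5
  V2 is a fork and V2 is not conditioned on; V6 is a collider and V6 is conditioned on, which opens it — no node blocks this path, so it is active.
Path 3: V3 → V6 ← V5
  V6 is a collider and V6 is conditioned on, which opens it — no node blocks this path, so it is active.
Because an active path exists, V3 and V5 are not d-separated.

No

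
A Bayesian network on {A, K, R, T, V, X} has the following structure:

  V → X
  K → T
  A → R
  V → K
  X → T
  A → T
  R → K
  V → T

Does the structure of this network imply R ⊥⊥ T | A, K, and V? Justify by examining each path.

Yes — R and T are d-separated given {A, K, V}.

4 paths connect R and T; each must be blocked for d-separation to hold:
Path 1: R → K → T
  K is a chain here and K is conditioned on, so the path is blocked at K.
Path 2: R → K ← V → T
  V is a fork here and V is conditioned on, so the path is blocked at V.
Path 3: R → K ← V → X → T
  V is a fork here and V is conditioned on, so the path is blocked at V.
Path 4: R ← A → T
  A is a fork here and A is conditioned on, so the path is blocked at A.
Since every path is blocked, d-separation holds.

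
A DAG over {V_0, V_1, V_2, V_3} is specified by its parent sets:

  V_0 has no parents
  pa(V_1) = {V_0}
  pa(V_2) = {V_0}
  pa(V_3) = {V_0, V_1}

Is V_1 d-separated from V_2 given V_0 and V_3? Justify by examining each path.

Yes

There are 2 undirected paths between V_1 and V_2; checking each against the conditioning set {V_0, V_3}:
  1. V_1 → V_3 ← V_0 → V_2 — V_3:collider[open]; V_0:fork[blocks] ⇒ blocked
  2. V_1 ← V_0 → V_2 — V_0:fork[blocks] ⇒ blocked
Every path is blocked, so V_1 and V_2 are d-separated given {V_0, V_3}.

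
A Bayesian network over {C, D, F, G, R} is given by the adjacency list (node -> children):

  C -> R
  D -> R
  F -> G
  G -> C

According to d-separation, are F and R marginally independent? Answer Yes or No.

Only one path connects F and R:
  1. F → G → C → R — G:chain[open]; C:chain[open] ⇒ active
At least one path is unblocked, so d-separation fails.

No — F and R are not d-separated given ∅.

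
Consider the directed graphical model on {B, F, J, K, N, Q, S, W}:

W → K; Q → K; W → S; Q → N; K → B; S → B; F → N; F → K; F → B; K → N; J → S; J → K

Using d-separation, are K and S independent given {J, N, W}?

Yes — K and S are d-separated given {J, N, W}.

There are 6 undirected paths between K and S; checking each against the conditioning set {J, N, W}:
  1. K ← Q → N ← F → B ← S — Q:fork[open]; N:collider[open]; F:fork[open]; B:collider[blocks] ⇒ blocked
  2. K ← F → B ← S — F:fork[open]; B:collider[blocks] ⇒ blocked
  3. K → N ← F → B ← S — N:collider[open]; F:fork[open]; B:collider[blocks] ⇒ blocked
  4. K ← J → S — J:fork[blocks] ⇒ blocked
  5. K → B ← S — B:collider[blocks] ⇒ blocked
  6. K ← W → S — W:fork[blocks] ⇒ blocked
All paths are blocked; K ⊥ S | {J, N, W} holds.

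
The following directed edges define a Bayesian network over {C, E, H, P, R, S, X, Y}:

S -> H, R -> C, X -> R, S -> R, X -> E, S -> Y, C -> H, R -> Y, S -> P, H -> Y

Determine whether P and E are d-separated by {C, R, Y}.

No

There are 5 undirected paths between P and E; checking each against the conditioning set {C, R, Y}:
Path 1: P ← S → R ← X → E
  S is a fork and S is not conditioned on; R is a collider and R is conditioned on, which opens it; X is a fork and X is not conditioned on — no node blocks this path, so it is active.
Path 2: P ← S → H ← C ← R ← X → E
  C is a chain here and C is conditioned on, so the path is blocked at C.
Path 3: P ← S → H → Y ← R ← X → E
  R is a chain here and R is conditioned on, so the path is blocked at R.
Path 4: P ← S → Y ← R ← X → E
  R is a chain here and R is conditioned on, so the path is blocked at R.
Path 5: P ← S → Y ← H ← C ← R ← X → E
  C is a chain here and C is conditioned on, so the path is blocked at C.
Since the path P ← S → R ← X → E is active, P and E are not d-separated given {C, R, Y}.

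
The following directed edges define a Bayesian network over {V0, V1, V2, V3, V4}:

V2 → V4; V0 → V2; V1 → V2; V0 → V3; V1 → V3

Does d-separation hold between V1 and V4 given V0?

No — V1 and V4 are not d-separated given {V0}.

Enumerating the 2 paths from V1 to V4 and testing each for blocking by {V0}:
Path 1: V1 → V2 → V4
  V2 is a chain and V2 is not conditioned on — no node blocks this path, so it is active.
Path 2: V1 → V3 ← V0 → V2 → V4
  V3 is a collider here and neither V3 nor any of its descendants is conditioned on, so the collider stays closed — the path is blocked at V3.
Because an active path exists, V1 and V4 are not d-separated.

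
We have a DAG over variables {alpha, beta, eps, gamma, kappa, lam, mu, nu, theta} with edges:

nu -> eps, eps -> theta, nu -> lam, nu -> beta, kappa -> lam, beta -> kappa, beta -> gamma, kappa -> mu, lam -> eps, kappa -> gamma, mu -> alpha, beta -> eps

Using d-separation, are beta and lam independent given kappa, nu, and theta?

No

There are 6 undirected paths between beta and lam; checking each against the conditioning set {kappa, nu, theta}:
Path 1: beta → eps ← nu → lam
  nu is a fork here and nu is conditioned on, so the path is blocked at nu.
Path 2: beta → eps ← lam
  eps is a collider and its descendant theta is conditioned on, which opens it — no node blocks this path, so it is active.
Path 3: beta ← nu → eps ← lam
  nu is a fork here and nu is conditioned on, so the path is blocked at nu.
Path 4: beta ← nu → lam
  nu is a fork here and nu is conditioned on, so the path is blocked at nu.
Path 5: beta → kappa → lam
  kappa is a chain here and kappa is conditioned on, so the path is blocked at kappa.
Path 6: beta → gamma ← kappa → lam
  gamma is a collider here and neither gamma nor any of its descendants is conditioned on, so the collider stays closed — the path is blocked at gamma.
At least one path is unblocked, so d-separation fails.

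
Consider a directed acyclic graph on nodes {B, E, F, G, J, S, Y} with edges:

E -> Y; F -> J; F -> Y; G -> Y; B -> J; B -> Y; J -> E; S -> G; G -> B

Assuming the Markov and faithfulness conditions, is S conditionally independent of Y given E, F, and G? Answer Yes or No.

Yes — S and Y are d-separated given {E, F, G}.

We examine all 4 paths between S and Y:
Path 1: S → G → B → Y
  G is a chain here and G is conditioned on, so the path is blocked at G.
Path 2: S → G → B → J ← F → Y
  G is a chain here and G is conditioned on, so the path is blocked at G.
Path 3: S → G → B → J → E → Y
  G is a chain here and G is conditioned on, so the path is blocked at G.
Path 4: S → G → Y
  G is a chain here and G is conditioned on, so the path is blocked at G.
Every path is blocked, so S and Y are d-separated given {E, F, G}.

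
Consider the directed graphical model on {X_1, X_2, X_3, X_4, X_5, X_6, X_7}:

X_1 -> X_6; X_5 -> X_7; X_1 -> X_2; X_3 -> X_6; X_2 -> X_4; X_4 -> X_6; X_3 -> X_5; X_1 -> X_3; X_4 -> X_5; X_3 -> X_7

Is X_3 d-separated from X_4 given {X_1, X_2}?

Yes

Enumerating the 6 paths from X_3 to X_4 and testing each for blocking by {X_1, X_2}:
Path 1: X_3 ← X_1 → X_2 → X_4
  X_1 is a fork here and X_1 is conditioned on, so the path is blocked at X_1.
Path 2: X_3 ← X_1 → X_6 ← X_4
  X_1 is a fork here and X_1 is conditioned on, so the path is blocked at X_1.
Path 3: X_3 → X_7 ← X_5 ← X_4
  X_7 is a collider here and neither X_7 nor any of its descendants is conditioned on, so the collider stays closed — the path is blocked at X_7.
Path 4: X_3 → X_5 ← X_4
  X_5 is a collider here and neither X_5 nor any of its descendants is conditioned on, so the collider stays closed — the path is blocked at X_5.
Path 5: X_3 → X_6 ← X_1 → X_2 → X_4
  X_6 is a collider here and neither X_6 nor any of its descendants is conditioned on, so the collider stays closed — the path is blocked at X_6.
Path 6: X_3 → X_6 ← X_4
  X_6 is a collider here and neither X_6 nor any of its descendants is conditioned on, so the collider stays closed — the path is blocked at X_6.
All paths are blocked; X_3 ⊥ X_4 | {X_1, X_2} holds.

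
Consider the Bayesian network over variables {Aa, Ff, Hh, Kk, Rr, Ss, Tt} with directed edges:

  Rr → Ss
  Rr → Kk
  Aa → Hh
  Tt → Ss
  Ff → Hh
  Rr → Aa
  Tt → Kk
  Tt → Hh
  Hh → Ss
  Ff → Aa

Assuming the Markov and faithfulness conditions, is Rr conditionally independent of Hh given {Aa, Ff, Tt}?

6 paths connect Rr and Hh; each must be blocked for d-separation to hold:
Path 1: Rr → Aa ← Ff → Hh
  Ff is a fork here and Ff is conditioned on, so the path is blocked at Ff.
Path 2: Rr → Aa → Hh
  Aa is a chain here and Aa is conditioned on, so the path is blocked at Aa.
Path 3: Rr → Kk ← Tt → Hh
  Kk is a collider here and neither Kk nor any of its descendants is conditioned on, so the collider stays closed — the path is blocked at Kk.
Path 4: Rr → Kk ← Tt → Ss ← Hh
  Kk is a collider here and neither Kk nor any of its descendants is conditioned on, so the collider stays closed — the path is blocked at Kk.
Path 5: Rr → Ss ← Tt → Hh
  Ss is a collider here and neither Ss nor any of its descendants is conditioned on, so the collider stays closed — the path is blocked at Ss.
Path 6: Rr → Ss ← Hh
  Ss is a collider here and neither Ss nor any of its descendants is conditioned on, so the collider stays closed — the path is blocked at Ss.
Since every path is blocked, d-separation holds.

Yes — Rr and Hh are d-separated given {Aa, Ff, Tt}.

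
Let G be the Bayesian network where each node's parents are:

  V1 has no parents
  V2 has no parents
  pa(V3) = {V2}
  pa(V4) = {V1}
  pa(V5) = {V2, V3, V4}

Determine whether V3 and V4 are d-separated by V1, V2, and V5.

No

Enumerating the 2 paths from V3 to V4 and testing each for blocking by {V1, V2, V5}:
Path 1: V3 → V5 ← V4
  V5 is a collider and V5 is conditioned on, which opens it — no node blocks this path, so it is active.
Path 2: V3 ← V2 → V5 ← V4
  V2 is a fork here and V2 is conditioned on, so the path is blocked at V2.
Because an active path exists, V3 and V4 are not d-separated.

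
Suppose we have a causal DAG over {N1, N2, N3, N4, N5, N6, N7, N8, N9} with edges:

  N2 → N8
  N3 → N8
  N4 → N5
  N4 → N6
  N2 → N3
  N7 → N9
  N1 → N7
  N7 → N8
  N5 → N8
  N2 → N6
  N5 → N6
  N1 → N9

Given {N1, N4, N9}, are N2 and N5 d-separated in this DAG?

We examine all 4 paths between N2 and N5:
  1. N2 → N6 ← N4 → N5 — N6:collider[blocks]; N4:fork[blocks] ⇒ blocked
  2. N2 → N6 ← N5 — N6:collider[blocks] ⇒ blocked
  3. N2 → N8 ← N5 — N8:collider[blocks] ⇒ blocked
  4. N2 → N3 → N8 ← N5 — N3:chain[open]; N8:collider[blocks] ⇒ blocked
Every path is blocked, so N2 and N5 are d-separated given {N1, N4, N9}.

Yes — N2 and N5 are d-separated given {N1, N4, N9}.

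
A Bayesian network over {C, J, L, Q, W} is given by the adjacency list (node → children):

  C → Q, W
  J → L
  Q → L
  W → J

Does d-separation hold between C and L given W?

We examine all 2 paths between C and L:
Path 1: C → Q → L
  Q is a chain and Q is not conditioned on — no node blocks this path, so it is active.
Path 2: C → W → J → L
  W is a chain here and W is conditioned on, so the path is blocked at W.
Because an active path exists, C and L are not d-separated.

No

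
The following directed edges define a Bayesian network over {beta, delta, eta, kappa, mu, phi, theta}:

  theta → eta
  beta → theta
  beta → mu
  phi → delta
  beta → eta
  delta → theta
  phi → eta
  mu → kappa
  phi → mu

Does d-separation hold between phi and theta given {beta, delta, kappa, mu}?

Enumerating the 5 paths from phi to theta and testing each for blocking by {beta, delta, kappa, mu}:
Path 1: phi → mu ← beta → theta
  beta is a fork here and beta is conditioned on, so the path is blocked at beta.
Path 2: phi → mu ← beta → eta ← theta
  beta is a fork here and beta is conditioned on, so the path is blocked at beta.
Path 3: phi → eta ← theta
  eta is a collider here and neither eta nor any of its descendants is conditioned on, so the collider stays closed — the path is blocked at eta.
Path 4: phi → eta ← beta → theta
  eta is a collider here and neither eta nor any of its descendants is conditioned on, so the collider stays closed — the path is blocked at eta.
Path 5: phi → delta → theta
  delta is a chain here and delta is conditioned on, so the path is blocked at delta.
All paths are blocked; phi ⊥ theta | {beta, delta, kappa, mu} holds.

Yes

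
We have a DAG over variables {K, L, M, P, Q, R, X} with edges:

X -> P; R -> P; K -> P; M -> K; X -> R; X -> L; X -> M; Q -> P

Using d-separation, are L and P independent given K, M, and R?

We examine all 3 paths between L and P:
Path 1: L ← X → P
  X is a fork and X is not conditioned on — no node blocks this path, so it is active.
Path 2: L ← X → M → K → P
  M is a chain here and M is conditioned on, so the path is blocked at M.
Path 3: L ← X → R → P
  R is a chain here and R is conditioned on, so the path is blocked at R.
Since the path L ← X → P is active, L and P are not d-separated given {K, M, R}.

No — L and P are not d-separated given {K, M, R}.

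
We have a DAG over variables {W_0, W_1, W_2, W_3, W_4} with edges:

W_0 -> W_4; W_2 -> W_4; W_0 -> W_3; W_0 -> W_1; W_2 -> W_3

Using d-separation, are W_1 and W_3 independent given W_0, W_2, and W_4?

We examine all 2 paths between W_1 and W_3:
Path 1: W_1 ← W_0 → W_3
  W_0 is a fork here and W_0 is conditioned on, so the path is blocked at W_0.
Path 2: W_1 ← W_0 → W_4 ← W_2 → W_3
  W_0 is a fork here and W_0 is conditioned on, so the path is blocked at W_0.
Every path is blocked, so W_1 and W_3 are d-separated given {W_0, W_2, W_4}.

Yes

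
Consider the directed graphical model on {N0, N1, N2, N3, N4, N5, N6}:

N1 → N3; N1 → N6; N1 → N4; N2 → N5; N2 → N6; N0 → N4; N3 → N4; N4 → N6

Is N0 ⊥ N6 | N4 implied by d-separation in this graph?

We examine all 3 paths between N0 and N6:
Path 1: N0 → N4 ← N3 ← N1 → N6
  N4 is a collider and N4 is conditioned on, which opens it; N3 is a chain and N3 is not conditioned on; N1 is a fork and N1 is not conditioned on — no node blocks this path, so it is active.
Path 2: N0 → N4 ← N1 → N6
  N4 is a collider and N4 is conditioned on, which opens it; N1 is a fork and N1 is not conditioned on — no node blocks this path, so it is active.
Path 3: N0 → N4 → N6
  N4 is a chain here and N4 is conditioned on, so the path is blocked at N4.
Since the path N0 → N4 ← N3 ← N1 → N6 is active, N0 and N6 are not d-separated given {N4}.

No — N0 and N6 are not d-separated given {N4}.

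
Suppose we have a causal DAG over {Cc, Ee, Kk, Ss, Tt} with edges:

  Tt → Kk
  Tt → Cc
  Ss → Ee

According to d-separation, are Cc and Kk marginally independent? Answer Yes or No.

Only one path connects Cc and Kk:
Path 1: Cc ← Tt → Kk
  Tt is a fork and Tt is not conditioned on — no node blocks this path, so it is active.
At least one path is unblocked, so d-separation fails.

No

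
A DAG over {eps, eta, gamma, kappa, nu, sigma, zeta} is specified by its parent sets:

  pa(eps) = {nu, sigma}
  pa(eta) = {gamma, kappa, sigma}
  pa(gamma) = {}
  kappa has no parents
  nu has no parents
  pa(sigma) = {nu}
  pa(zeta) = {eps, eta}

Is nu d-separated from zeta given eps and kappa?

We examine all 4 paths between nu and zeta:
Path 1: nu → sigma → eta → zeta
  sigma is a chain and sigma is not conditioned on; eta is a chain and eta is not conditioned on — no node blocks this path, so it is active.
Path 2: nu → sigma → eps → zeta
  eps is a chain here and eps is conditioned on, so the path is blocked at eps.
Path 3: nu → eps ← sigma → eta → zeta
  eps is a collider and eps is conditioned on, which opens it; sigma is a fork and sigma is not conditioned on; eta is a chain and eta is not conditioned on — no node blocks this path, so it is active.
Path 4: nu → eps → zeta
  eps is a chain here and eps is conditioned on, so the path is blocked at eps.
Because an active path exists, nu and zeta are not d-separated.

No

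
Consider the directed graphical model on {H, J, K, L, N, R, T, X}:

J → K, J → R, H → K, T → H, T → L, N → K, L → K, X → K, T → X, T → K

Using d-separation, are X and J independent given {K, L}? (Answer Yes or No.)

4 paths connect X and J; each must be blocked for d-separation to hold:
Path 1: X ← T → L → K ← J
  L is a chain here and L is conditioned on, so the path is blocked at L.
Path 2: X ← T → H → K ← J
  T is a fork and T is not conditioned on; H is a chain and H is not conditioned on; K is a collider and K is conditioned on, which opens it — no node blocks this path, so it is active.
Path 3: X ← T → K ← J
  T is a fork and T is not conditioned on; K is a collider and K is conditioned on, which opens it — no node blocks this path, so it is active.
Path 4: X → K ← J
  K is a collider and K is conditioned on, which opens it — no node blocks this path, so it is active.
Since the path X ← T → H → K ← J is active, X and J are not d-separated given {K, L}.

No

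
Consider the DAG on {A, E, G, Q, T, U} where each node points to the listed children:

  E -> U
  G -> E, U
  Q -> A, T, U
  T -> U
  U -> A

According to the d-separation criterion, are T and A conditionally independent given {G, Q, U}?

Yes

We examine all 4 paths between T and A:
Path 1: T ← Q → A
  Q is a fork here and Q is conditioned on, so the path is blocked at Q.
Path 2: T ← Q → U → A
  Q is a fork here and Q is conditioned on, so the path is blocked at Q.
Path 3: T → U → A
  U is a chain here and U is conditioned on, so the path is blocked at U.
Path 4: T → U ← Q → A
  Q is a fork here and Q is conditioned on, so the path is blocked at Q.
Since every path is blocked, d-separation holds.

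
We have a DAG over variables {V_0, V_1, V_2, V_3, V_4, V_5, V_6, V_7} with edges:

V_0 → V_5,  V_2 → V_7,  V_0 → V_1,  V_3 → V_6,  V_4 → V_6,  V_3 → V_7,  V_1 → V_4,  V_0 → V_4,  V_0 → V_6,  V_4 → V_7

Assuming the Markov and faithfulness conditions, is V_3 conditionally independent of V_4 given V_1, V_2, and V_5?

Yes

We examine all 4 paths between V_3 and V_4:
Path 1: V_3 → V_6 ← V_0 → V_4
  V_6 is a collider here and neither V_6 nor any of its descendants is conditioned on, so the collider stays closed — the path is blocked at V_6.
Path 2: V_3 → V_6 ← V_0 → V_1 → V_4
  V_6 is a collider here and neither V_6 nor any of its descendants is conditioned on, so the collider stays closed — the path is blocked at V_6.
Path 3: V_3 → V_6 ← V_4
  V_6 is a collider here and neither V_6 nor any of its descendants is conditioned on, so the collider stays closed — the path is blocked at V_6.
Path 4: V_3 → V_7 ← V_4
  V_7 is a collider here and neither V_7 nor any of its descendants is conditioned on, so the collider stays closed — the path is blocked at V_7.
Since every path is blocked, d-separation holds.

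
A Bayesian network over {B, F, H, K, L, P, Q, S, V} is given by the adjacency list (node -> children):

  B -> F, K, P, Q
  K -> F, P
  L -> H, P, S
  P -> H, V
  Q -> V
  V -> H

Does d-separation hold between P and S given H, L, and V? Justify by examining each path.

There are 6 undirected paths between P and S; checking each against the conditioning set {H, L, V}:
  1. P → V → H ← L → S — V:chain[blocks]; H:collider[open]; L:fork[blocks] ⇒ blocked
  2. P ← B → Q → V → H ← L → S — B:fork[open]; Q:chain[open]; V:chain[blocks]; H:collider[open]; L:fork[blocks] ⇒ blocked
  3. P → H ← L → S — H:collider[open]; L:fork[blocks] ⇒ blocked
  4. P ← K ← B → Q → V → H ← L → S — K:chain[open]; B:fork[open]; Q:chain[open]; V:chain[blocks]; H:collider[open]; L:fork[blocks] ⇒ blocked
  5. P ← K → F ← B → Q → V → H ← L → S — K:fork[open]; F:collider[blocks]; B:fork[open]; Q:chain[open]; V:chain[blocks]; H:collider[open]; L:fork[blocks] ⇒ blocked
  6. P ← L → S — L:fork[blocks] ⇒ blocked
Every path is blocked, so P and S are d-separated given {H, L, V}.

Yes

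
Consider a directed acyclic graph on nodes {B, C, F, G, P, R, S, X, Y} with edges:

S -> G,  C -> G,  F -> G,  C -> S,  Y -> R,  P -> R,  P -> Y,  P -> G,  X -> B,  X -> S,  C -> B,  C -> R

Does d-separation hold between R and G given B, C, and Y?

No — R and G are not d-separated given {B, C, Y}.

There are 5 undirected paths between R and G; checking each against the conditioning set {B, C, Y}:
Path 1: R ← P → G
  P is a fork and P is not conditioned on — no node blocks this path, so it is active.
Path 2: R ← C → G
  C is a fork here and C is conditioned on, so the path is blocked at C.
Path 3: R ← C → B ← X → S → G
  C is a fork here and C is conditioned on, so the path is blocked at C.
Path 4: R ← C → S → G
  C is a fork here and C is conditioned on, so the path is blocked at C.
Path 5: R ← Y ← P → G
  Y is a chain here and Y is conditioned on, so the path is blocked at Y.
At least one path is unblocked, so d-separation fails.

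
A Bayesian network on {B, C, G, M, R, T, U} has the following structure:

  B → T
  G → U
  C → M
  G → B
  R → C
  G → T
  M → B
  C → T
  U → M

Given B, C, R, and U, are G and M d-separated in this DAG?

There are 5 undirected paths between G and M; checking each against the conditioning set {B, C, R, U}:
  1. G → T ← C → M — T:collider[blocks]; C:fork[blocks] ⇒ blocked
  2. G → T ← B ← M — T:collider[blocks]; B:chain[blocks] ⇒ blocked
  3. G → U → M — U:chain[blocks] ⇒ blocked
  4. G → B → T ← C → M — B:chain[blocks]; T:collider[blocks]; C:fork[blocks] ⇒ blocked
  5. G → B ← M — B:collider[open] ⇒ active
At least one path is unblocked, so d-separation fails.

No — G and M are not d-separated given {B, C, R, U}.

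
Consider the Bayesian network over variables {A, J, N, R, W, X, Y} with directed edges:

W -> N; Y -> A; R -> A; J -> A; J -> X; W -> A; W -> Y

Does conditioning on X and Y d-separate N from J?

Yes

2 paths connect N and J; each must be blocked for d-separation to hold:
  1. N ← W → Y → A ← J — W:fork[open]; Y:chain[blocks]; A:collider[blocks] ⇒ blocked
  2. N ← W → A ← J — W:fork[open]; A:collider[blocks] ⇒ blocked
All paths are blocked; N ⊥ J | {X, Y} holds.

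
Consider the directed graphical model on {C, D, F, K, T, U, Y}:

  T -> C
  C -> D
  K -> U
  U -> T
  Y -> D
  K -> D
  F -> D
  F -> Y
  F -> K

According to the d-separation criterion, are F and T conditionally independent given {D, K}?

We examine all 6 paths between F and T:
Path 1: F → Y → D ← C ← T
  Y is a chain and Y is not conditioned on; D is a collider and D is conditioned on, which opens it; C is a chain and C is not conditioned on — no node blocks this path, so it is active.
Path 2: F → Y → D ← K → U → T
  K is a fork here and K is conditioned on, so the path is blocked at K.
Path 3: F → K → U → T
  K is a chain here and K is conditioned on, so the path is blocked at K.
Path 4: F → K → D ← C ← T
  K is a chain here and K is conditioned on, so the path is blocked at K.
Path 5: F → D ← C ← T
  D is a collider and D is conditioned on, which opens it; C is a chain and C is not conditioned on — no node blocks this path, so it is active.
Path 6: F → D ← K → U → T
  K is a fork here and K is conditioned on, so the path is blocked at K.
At least one path is unblocked, so d-separation fails.

No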